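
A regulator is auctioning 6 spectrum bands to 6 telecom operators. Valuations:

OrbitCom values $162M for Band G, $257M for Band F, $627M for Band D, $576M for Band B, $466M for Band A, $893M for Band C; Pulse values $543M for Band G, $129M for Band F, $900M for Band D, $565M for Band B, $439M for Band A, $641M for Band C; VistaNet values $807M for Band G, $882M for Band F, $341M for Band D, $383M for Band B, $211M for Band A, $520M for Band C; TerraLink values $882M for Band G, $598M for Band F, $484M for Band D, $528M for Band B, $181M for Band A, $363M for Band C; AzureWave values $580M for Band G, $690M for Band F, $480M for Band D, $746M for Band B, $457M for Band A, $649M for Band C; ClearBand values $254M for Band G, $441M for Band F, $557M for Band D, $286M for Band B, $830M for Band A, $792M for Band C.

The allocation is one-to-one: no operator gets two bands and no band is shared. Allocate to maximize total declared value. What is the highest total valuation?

Max total: $5133M

This is the linear assignment problem.
Optimal: OrbitCom→Band C ($893M), Pulse→Band D ($900M), VistaNet→Band F ($882M), TerraLink→Band G ($882M), AzureWave→Band B ($746M), ClearBand→Band A ($830M) — total 893+900+882+882+746+830 = $5133M.
Next-best assignment: OrbitCom→Band C, Pulse→Band D, VistaNet→Band G, TerraLink→Band F, AzureWave→Band B, ClearBand→Band A = $4774M.
Swapping Pulse↔VistaNet (Pulse→Band F $129M, VistaNet→Band D $341M) loses 1312.
Checked against all permutations: $5133M is optimal.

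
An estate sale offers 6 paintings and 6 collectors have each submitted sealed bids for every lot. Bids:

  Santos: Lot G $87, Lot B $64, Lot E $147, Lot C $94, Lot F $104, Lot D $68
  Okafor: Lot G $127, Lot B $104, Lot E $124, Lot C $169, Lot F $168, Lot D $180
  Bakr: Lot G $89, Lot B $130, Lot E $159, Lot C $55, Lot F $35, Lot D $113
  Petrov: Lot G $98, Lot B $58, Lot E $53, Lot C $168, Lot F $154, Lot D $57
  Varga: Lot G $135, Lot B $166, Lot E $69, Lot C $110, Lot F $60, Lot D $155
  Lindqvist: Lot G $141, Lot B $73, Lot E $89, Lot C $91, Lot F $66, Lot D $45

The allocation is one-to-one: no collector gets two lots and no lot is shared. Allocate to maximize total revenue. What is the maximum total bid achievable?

Max total: $918

Optimal: Santos→Lot F ($104), Okafor→Lot D ($180), Bakr→Lot E ($159), Petrov→Lot C ($168), Varga→Lot B ($166), Lindqvist→Lot G ($141) — total 104+180+159+168+166+141 = $918.
Column-greedy (each lot in turn goes to its best remaining collector) gives $857, worse by 61.
Checked against all permutations: $918 is optimal.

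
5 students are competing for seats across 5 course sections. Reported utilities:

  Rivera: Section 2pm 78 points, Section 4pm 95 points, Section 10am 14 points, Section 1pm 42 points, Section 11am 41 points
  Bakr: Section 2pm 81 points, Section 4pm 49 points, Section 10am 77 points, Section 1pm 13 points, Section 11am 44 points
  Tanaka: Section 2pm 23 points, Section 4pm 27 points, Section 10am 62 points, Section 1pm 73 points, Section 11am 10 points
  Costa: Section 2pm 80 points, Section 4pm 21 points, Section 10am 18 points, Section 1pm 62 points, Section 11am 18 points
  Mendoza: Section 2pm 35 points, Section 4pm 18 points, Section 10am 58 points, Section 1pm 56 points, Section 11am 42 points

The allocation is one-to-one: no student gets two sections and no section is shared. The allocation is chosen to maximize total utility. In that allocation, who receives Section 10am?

Bakr receives Section 10am.

Optimal: Rivera→Section 4pm (95 points), Bakr→Section 10am (77 points), Tanaka→Section 1pm (73 points), Costa→Section 2pm (80 points), Mendoza→Section 11am (42 points) — total 95+77+73+80+42 = 367 points.
Column-greedy (each section in turn goes to its best remaining student) gives 342 points, worse by 25.
Next-best assignment: Rivera→Section 4pm, Bakr→Section 11am, Tanaka→Section 1pm, Costa→Section 2pm, Mendoza→Section 10am = 350 points.
Bakr's own top section is Section 2pm (81 points), but forcing Bakr→Section 2pm and reassigning the rest optimally gives only 342 points — worse by 25.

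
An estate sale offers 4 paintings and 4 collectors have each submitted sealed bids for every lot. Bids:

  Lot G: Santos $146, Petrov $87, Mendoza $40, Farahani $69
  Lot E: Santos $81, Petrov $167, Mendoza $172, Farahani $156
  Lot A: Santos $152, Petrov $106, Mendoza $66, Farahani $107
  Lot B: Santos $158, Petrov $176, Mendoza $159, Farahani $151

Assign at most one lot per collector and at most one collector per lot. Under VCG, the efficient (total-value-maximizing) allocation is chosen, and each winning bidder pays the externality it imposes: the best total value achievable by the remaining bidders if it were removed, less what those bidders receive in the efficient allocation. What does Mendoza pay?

Mendoza pays $55.

Efficient allocation: Santos→Lot G ($146), Petrov→Lot B ($176), Mendoza→Lot E ($172), Farahani→Lot A ($107); total welfare W = $601.
Mendoza receives Lot E at value $172, so the others get W − 172 = $429.
Without Mendoza: best allocation of the remaining 3 bidders over all 4 lots is Santos→Lot A ($152), Petrov→Lot B ($176), Farahani→Lot E ($156), total $484.
VCG payment = (others' best without Mendoza) − (others' welfare with Mendoza) = 484 − 429 = $55.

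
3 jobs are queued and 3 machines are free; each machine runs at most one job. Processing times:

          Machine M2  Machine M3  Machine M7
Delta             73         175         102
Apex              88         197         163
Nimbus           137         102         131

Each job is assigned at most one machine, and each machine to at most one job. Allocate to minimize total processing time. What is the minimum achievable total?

This is a one-to-one assignment (minimum-cost bipartite matching).
Optimal: Delta→Machine M7 (102 min), Apex→Machine M2 (88 min), Nimbus→Machine M3 (102 min) — total 102+88+102 = 292 min.
Min-entry greedy (repeatedly take the single cheapest remaining cell) gives 338 min, worse by 46.
Checked against all permutations: 292 min is optimal.

Min total: 292 min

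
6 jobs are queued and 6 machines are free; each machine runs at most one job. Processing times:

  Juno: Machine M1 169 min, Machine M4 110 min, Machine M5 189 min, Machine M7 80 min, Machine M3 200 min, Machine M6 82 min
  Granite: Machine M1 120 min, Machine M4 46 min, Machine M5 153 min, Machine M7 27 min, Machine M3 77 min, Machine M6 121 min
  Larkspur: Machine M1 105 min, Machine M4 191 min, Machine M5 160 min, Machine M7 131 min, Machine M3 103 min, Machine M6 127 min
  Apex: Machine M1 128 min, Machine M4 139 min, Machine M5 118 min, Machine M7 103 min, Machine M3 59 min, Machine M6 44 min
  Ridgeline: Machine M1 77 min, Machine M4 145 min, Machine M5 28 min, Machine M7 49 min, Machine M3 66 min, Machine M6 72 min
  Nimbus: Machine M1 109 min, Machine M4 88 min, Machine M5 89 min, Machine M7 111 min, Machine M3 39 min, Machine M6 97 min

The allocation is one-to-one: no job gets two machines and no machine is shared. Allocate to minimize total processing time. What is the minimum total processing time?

Minimum total: 342 min

This is a one-to-one assignment (minimum-cost bipartite matching).
Optimal: Juno→Machine M7 (80 min), Granite→Machine M4 (46 min), Larkspur→Machine M1 (105 min), Apex→Machine M6 (44 min), Ridgeline→Machine M5 (28 min), Nimbus→Machine M3 (39 min) — total 80+46+105+44+28+39 = 342 min.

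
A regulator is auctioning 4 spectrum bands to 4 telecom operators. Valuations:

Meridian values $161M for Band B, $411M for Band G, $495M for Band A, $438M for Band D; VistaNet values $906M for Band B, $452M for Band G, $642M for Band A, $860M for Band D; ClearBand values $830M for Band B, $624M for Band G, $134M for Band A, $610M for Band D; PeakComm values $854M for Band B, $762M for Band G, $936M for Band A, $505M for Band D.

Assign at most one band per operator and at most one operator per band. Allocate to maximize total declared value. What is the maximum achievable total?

Maximum total: $3037M

Treat this as an assignment problem: match each operator to one band.
Optimal: Meridian→Band G ($411M), VistaNet→Band D ($860M), ClearBand→Band B ($830M), PeakComm→Band A ($936M) — total 411+860+830+936 = $3037M.
Row-greedy (each operator in turn takes its best remaining band) gives $2530M, worse by 507.
Next-best assignment: Meridian→Band A, VistaNet→Band D, ClearBand→Band B, PeakComm→Band G = $2947M.
Every other assignment is strictly worse.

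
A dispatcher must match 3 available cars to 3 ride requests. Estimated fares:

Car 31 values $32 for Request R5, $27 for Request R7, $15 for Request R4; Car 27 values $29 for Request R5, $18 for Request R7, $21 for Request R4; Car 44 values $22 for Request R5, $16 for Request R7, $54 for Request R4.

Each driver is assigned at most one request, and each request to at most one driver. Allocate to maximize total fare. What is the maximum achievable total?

Optimal: Car 31→Request R7 ($27), Car 27→Request R5 ($29), Car 44→Request R4 ($54) — total 27+29+54 = $110.
Next-best assignment: Car 31→Request R5, Car 27→Request R7, Car 44→Request R4 = $104.

Maximum total: $110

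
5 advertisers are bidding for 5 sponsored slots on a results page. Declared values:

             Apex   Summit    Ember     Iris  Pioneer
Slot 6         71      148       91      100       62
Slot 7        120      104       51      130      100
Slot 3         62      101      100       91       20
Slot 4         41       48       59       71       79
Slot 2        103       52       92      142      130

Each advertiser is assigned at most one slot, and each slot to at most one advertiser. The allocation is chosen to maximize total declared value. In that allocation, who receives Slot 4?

Pioneer receives Slot 4.

This is a one-to-one assignment (maximum-weight bipartite matching).
Optimal: Apex→Slot 7 ($120), Summit→Slot 6 ($148), Ember→Slot 3 ($100), Iris→Slot 2 ($142), Pioneer→Slot 4 ($79) — total 120+148+100+142+79 = $589.
Column-greedy (each slot in turn goes to its best remaining advertiser) gives $560, worse by 29.
Pioneer's own top slot is Slot 2 ($130), but forcing Pioneer→Slot 2 and reassigning the rest optimally gives only $569 — worse by 20.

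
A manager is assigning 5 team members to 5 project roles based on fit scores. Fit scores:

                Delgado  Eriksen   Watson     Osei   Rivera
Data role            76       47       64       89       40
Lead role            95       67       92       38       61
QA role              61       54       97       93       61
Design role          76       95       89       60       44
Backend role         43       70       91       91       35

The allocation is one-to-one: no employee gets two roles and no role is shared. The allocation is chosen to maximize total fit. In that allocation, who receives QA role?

Rivera receives QA role.

This is the linear assignment problem.
Optimal: Delgado→Lead role (95 pts), Eriksen→Design role (95 pts), Watson→Backend role (91 pts), Osei→Data role (89 pts), Rivera→QA role (61 pts) — total 95+95+91+89+61 = 431 pts.
Max-entry greedy (repeatedly take the single best remaining cell) gives 418 pts, worse by 13.
Swapping Osei↔Rivera (Osei→QA role 93 pts, Rivera→Data role 40 pts) loses 17.
Every other assignment is strictly worse.
Rivera's own top role is Lead role (61 pts), but forcing Rivera→Lead role and reassigning the rest optimally gives only 420 pts — worse by 11.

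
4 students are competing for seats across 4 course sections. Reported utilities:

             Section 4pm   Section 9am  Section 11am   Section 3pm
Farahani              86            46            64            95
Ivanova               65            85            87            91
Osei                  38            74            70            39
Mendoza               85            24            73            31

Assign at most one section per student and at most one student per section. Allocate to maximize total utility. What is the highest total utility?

Treat this as an assignment problem: match each student to one section.
Optimal: Farahani→Section 3pm (95 points), Ivanova→Section 11am (87 points), Osei→Section 9am (74 points), Mendoza→Section 4pm (85 points) — total 95+87+74+85 = 341 points.
Column-greedy (each section in turn goes to its best remaining student) gives 283 points, worse by 58.
Next-best assignment: Farahani→Section 3pm, Ivanova→Section 9am, Osei→Section 11am, Mendoza→Section 4pm = 335 points.

Max total: 341 points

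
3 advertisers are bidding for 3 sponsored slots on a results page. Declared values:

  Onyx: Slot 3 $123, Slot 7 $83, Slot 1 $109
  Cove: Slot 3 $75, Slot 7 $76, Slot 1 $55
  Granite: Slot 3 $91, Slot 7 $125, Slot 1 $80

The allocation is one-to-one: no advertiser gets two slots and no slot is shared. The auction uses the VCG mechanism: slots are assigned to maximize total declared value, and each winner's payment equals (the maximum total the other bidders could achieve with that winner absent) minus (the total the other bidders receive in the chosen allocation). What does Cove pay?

Cove pays $14.

Efficient allocation: Onyx→Slot 1 ($109), Cove→Slot 3 ($75), Granite→Slot 7 ($125); total welfare W = $309.
Cove receives Slot 3 at value $75, so the others get W − 75 = $234.
Without Cove: best allocation of the remaining 2 bidders over all 3 slots is Onyx→Slot 3 ($123), Granite→Slot 7 ($125), total $248.
VCG payment = (others' best without Cove) − (others' welfare with Cove) = 248 − 234 = $14.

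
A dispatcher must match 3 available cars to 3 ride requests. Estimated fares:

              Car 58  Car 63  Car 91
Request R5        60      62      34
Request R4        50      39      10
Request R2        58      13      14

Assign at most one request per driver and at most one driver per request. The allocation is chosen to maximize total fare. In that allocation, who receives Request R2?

This is the linear assignment problem.
Optimal: Car 58→Request R2 ($58), Car 63→Request R4 ($39), Car 91→Request R5 ($34) — total 58+39+34 = $131.
Column-greedy (each request in turn goes to its best remaining driver) gives $126, worse by 5.
Next-best assignment: Car 58→Request R2, Car 63→Request R5, Car 91→Request R4 = $130.
Car 58's own top request is Request R5 ($60), but forcing Car 58→Request R5 and reassigning the rest optimally gives only $113 — worse by 18.

Car 58 receives Request R2.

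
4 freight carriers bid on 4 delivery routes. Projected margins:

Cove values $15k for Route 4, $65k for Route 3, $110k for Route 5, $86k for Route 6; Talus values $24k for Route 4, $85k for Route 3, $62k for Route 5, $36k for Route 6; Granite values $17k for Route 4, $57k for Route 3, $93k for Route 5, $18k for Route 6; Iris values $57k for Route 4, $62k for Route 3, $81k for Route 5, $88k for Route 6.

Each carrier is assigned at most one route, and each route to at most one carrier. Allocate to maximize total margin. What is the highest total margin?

Maximum total: $321k

Optimal: Cove→Route 6 ($86k), Talus→Route 3 ($85k), Granite→Route 5 ($93k), Iris→Route 4 ($57k) — total 86+85+93+57 = $321k.
Max-entry greedy (repeatedly take the single best remaining cell) gives $300k, worse by 21.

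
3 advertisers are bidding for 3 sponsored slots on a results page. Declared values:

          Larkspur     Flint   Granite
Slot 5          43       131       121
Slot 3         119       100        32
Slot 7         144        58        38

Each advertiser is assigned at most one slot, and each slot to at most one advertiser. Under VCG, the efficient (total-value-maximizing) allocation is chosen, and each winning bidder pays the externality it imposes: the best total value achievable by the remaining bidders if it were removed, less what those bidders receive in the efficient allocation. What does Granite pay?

Granite pays $31.

Efficient allocation: Larkspur→Slot 7 ($144), Flint→Slot 3 ($100), Granite→Slot 5 ($121); total welfare W = $365.
Granite receives Slot 5 at value $121, so the others get W − 121 = $244.
Without Granite: best allocation of the remaining 2 bidders over all 3 slots is Larkspur→Slot 7 ($144), Flint→Slot 5 ($131), total $275.
VCG payment = (others' best without Granite) − (others' welfare with Granite) = 275 − 244 = $31.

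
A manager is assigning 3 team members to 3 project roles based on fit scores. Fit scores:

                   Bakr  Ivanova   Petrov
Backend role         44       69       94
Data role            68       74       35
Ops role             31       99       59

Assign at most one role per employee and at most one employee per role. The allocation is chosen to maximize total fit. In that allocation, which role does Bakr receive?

Bakr receives Data role.

Optimal: Bakr→Data role (68 pts), Ivanova→Ops role (99 pts), Petrov→Backend role (94 pts) — total 68+99+94 = 261 pts.
Column-greedy (each role in turn goes to its best remaining employee) gives 199 pts, worse by 62.
No other one-to-one assignment exceeds 261 pts.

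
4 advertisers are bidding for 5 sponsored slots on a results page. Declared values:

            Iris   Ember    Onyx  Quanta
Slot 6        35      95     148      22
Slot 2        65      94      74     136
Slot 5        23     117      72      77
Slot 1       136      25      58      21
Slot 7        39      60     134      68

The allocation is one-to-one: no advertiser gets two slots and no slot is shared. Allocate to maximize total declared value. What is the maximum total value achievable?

Max total: $537

Treat this as an assignment problem: match each advertiser to one slot.
Optimal: Iris→Slot 1 ($136), Ember→Slot 5 ($117), Onyx→Slot 6 ($148), Quanta→Slot 2 ($136) — total 136+117+148+136 = $537.
No other one-to-one assignment exceeds $537.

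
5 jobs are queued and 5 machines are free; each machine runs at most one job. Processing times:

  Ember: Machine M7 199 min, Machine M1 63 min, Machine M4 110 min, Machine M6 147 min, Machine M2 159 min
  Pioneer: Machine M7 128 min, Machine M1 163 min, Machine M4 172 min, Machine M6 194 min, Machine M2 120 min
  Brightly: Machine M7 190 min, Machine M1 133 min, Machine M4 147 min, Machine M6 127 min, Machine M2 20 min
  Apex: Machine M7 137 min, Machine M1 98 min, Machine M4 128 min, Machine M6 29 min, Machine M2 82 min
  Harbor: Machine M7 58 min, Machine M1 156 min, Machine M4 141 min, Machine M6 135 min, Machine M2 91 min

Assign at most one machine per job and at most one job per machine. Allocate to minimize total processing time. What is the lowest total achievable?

Minimum total: 342 min

This is the linear assignment problem.
Optimal: Ember→Machine M1 (63 min), Pioneer→Machine M4 (172 min), Brightly→Machine M2 (20 min), Apex→Machine M6 (29 min), Harbor→Machine M7 (58 min) — total 63+172+20+29+58 = 342 min.
Column-greedy (each machine in turn goes to its cheapest remaining job) gives 496 min, worse by 154.
Swapping Harbor↔Pioneer (Harbor→Machine M4 141 min, Pioneer→Machine M7 128 min) adds 39.
Checked against all permutations: 342 min is optimal.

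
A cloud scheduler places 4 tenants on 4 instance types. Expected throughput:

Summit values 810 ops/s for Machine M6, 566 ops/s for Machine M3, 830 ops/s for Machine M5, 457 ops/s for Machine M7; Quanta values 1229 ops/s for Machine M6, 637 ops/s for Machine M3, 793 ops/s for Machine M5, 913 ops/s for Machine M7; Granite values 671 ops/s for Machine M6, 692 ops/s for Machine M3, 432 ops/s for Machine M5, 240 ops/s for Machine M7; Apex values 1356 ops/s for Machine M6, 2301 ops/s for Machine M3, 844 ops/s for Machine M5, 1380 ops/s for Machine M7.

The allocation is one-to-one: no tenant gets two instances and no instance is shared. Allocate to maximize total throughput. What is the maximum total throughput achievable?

Maximum total: 4715 ops/s

This is a one-to-one assignment (maximum-weight bipartite matching).
Optimal: Summit→Machine M5 (830 ops/s), Quanta→Machine M7 (913 ops/s), Granite→Machine M6 (671 ops/s), Apex→Machine M3 (2301 ops/s) — total 830+913+671+2301 = 4715 ops/s.
Row-greedy (each tenant in turn takes its best remaining instance) gives 4131 ops/s, worse by 584.
Next-best assignment: Summit→Machine M5, Quanta→Machine M6, Granite→Machine M7, Apex→Machine M3 = 4600 ops/s.
Checked against all permutations: 4715 ops/s is optimal.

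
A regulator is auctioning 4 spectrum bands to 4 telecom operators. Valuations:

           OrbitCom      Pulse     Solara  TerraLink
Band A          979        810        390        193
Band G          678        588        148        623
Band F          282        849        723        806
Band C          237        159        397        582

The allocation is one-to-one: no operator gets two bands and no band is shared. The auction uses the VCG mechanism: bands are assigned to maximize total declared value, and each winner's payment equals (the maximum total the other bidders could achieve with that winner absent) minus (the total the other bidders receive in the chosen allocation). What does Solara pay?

Solara pays $302M.

Efficient allocation: OrbitCom→Band A ($979M), Pulse→Band G ($588M), Solara→Band F ($723M), TerraLink→Band C ($582M); total welfare W = $2872M.
Solara receives Band F at value $723M, so the others get W − 723 = $2149M.
Without Solara: best allocation of the remaining 3 bidders over all 4 bands is OrbitCom→Band A ($979M), Pulse→Band F ($849M), TerraLink→Band G ($623M), total $2451M.
VCG payment = (others' best without Solara) − (others' welfare with Solara) = 2451 − 2149 = $302M.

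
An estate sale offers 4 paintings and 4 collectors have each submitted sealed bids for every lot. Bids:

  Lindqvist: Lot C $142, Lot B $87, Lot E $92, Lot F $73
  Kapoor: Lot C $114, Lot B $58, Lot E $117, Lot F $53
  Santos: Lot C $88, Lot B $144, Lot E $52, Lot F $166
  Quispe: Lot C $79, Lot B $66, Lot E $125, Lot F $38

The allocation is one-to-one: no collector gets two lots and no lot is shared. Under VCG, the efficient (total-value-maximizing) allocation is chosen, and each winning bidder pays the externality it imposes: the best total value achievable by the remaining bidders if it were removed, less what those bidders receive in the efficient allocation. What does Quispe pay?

Efficient allocation: Lindqvist→Lot B ($87), Kapoor→Lot C ($114), Santos→Lot F ($166), Quispe→Lot E ($125); total welfare W = $492.
Quispe receives Lot E at value $125, so the others get W − 125 = $367.
Without Quispe: best allocation of the remaining 3 bidders over all 4 lots is Lindqvist→Lot C ($142), Kapoor→Lot E ($117), Santos→Lot F ($166), total $425.
VCG payment = (others' best without Quispe) − (others' welfare with Quispe) = 425 − 367 = $58.

Quispe pays $58.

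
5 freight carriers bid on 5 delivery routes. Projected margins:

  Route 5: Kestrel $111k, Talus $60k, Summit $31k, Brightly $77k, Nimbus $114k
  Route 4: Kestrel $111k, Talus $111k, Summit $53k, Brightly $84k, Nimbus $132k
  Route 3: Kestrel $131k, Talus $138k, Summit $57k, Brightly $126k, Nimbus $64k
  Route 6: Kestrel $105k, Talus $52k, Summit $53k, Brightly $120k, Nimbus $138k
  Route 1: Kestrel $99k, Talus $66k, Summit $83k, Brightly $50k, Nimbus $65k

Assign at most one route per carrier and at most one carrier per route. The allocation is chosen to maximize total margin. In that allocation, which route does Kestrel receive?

Optimal: Kestrel→Route 5 ($111k), Talus→Route 3 ($138k), Summit→Route 1 ($83k), Brightly→Route 6 ($120k), Nimbus→Route 4 ($132k) — total 111+138+83+120+132 = $584k.
Column-greedy (each route in turn goes to its best remaining carrier) gives $566k, worse by 18.
Swapping Brightly↔Talus (Brightly→Route 3 $126k, Talus→Route 6 $52k) loses 80.
Kestrel's own top route is Route 3 ($131k), but forcing Kestrel→Route 3 and reassigning the rest optimally gives only $559k — worse by 25.

Kestrel receives Route 5.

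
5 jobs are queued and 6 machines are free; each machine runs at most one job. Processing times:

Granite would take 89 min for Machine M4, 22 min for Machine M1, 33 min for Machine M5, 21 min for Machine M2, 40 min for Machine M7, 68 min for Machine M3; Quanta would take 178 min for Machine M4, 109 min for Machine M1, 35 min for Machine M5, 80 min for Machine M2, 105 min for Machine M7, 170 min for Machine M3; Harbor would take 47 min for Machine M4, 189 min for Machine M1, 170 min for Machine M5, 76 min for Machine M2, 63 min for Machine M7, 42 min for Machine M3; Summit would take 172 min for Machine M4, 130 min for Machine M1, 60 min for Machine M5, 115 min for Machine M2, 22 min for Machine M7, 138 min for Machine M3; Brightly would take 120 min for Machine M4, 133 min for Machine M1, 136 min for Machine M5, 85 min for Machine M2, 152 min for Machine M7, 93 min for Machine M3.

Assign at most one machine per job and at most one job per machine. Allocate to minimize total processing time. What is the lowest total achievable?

Optimal: Granite→Machine M1 (22 min), Quanta→Machine M5 (35 min), Harbor→Machine M3 (42 min), Summit→Machine M7 (22 min), Brightly→Machine M2 (85 min) — total 22+35+42+22+85 = 206 min.

Minimum total: 206 min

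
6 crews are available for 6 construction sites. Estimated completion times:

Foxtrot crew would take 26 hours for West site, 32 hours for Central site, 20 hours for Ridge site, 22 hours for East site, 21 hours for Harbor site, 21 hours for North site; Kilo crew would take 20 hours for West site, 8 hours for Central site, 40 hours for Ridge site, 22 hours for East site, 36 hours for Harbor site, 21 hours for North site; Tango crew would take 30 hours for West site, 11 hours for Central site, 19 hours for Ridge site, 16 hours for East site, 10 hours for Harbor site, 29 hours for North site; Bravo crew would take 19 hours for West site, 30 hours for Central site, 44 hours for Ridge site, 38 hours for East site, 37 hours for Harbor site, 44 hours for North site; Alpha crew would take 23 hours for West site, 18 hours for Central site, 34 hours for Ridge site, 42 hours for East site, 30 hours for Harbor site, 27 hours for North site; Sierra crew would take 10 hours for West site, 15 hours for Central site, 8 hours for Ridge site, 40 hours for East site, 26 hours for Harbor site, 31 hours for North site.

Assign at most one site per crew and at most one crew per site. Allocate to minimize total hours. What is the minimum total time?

Min total: 94 hours

Optimal: Foxtrot crew→East site (22 hours), Kilo crew→Central site (8 hours), Tango crew→Harbor site (10 hours), Bravo crew→West site (19 hours), Alpha crew→North site (27 hours), Sierra crew→Ridge site (8 hours) — total 22+8+10+19+27+8 = 94 hours.
Row-greedy (each crew in turn takes its cheapest remaining site) gives 124 hours, worse by 30.
Next-best assignment: Foxtrot crew→East site, Kilo crew→North site, Tango crew→Harbor site, Bravo crew→West site, Alpha crew→Central site, Sierra crew→Ridge site = 98 hours.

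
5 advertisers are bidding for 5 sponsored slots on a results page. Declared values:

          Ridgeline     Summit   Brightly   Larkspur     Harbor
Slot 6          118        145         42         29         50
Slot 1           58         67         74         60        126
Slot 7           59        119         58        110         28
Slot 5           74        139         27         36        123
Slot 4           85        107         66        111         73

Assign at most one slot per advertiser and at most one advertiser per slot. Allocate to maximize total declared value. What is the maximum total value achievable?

Treat this as an assignment problem: match each advertiser to one slot.
Optimal: Ridgeline→Slot 6 ($118), Summit→Slot 5 ($139), Brightly→Slot 4 ($66), Larkspur→Slot 7 ($110), Harbor→Slot 1 ($126) — total 118+139+66+110+126 = $559.
Max-entry greedy (repeatedly take the single best remaining cell) gives $514, worse by 45.
No other one-to-one assignment exceeds $559.

Max total: $559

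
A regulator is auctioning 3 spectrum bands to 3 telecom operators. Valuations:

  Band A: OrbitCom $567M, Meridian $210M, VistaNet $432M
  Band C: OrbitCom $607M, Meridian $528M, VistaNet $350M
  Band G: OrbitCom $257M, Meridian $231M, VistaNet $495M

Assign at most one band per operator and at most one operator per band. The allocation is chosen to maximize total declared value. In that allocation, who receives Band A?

OrbitCom receives Band A.

This is the linear assignment problem.
Optimal: OrbitCom→Band A ($567M), Meridian→Band C ($528M), VistaNet→Band G ($495M) — total 567+528+495 = $1590M.
Row-greedy (each operator in turn takes its best remaining band) gives $1270M, worse by 320.
Next-best assignment: OrbitCom→Band C, Meridian→Band A, VistaNet→Band G = $1312M.
Every other assignment is strictly worse.
OrbitCom's own top band is Band C ($607M), but forcing OrbitCom→Band C and reassigning the rest optimally gives only $1312M — worse by 278.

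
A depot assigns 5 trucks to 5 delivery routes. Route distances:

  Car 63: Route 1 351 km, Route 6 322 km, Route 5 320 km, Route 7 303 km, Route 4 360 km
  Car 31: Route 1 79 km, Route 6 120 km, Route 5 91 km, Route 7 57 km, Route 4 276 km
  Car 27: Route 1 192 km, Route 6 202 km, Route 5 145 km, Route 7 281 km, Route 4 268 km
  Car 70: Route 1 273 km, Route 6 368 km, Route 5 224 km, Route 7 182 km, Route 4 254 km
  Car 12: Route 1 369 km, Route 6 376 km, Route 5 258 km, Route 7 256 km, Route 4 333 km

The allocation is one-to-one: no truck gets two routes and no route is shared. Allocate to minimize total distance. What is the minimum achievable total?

Optimal: Car 63→Route 6 (322 km), Car 31→Route 1 (79 km), Car 27→Route 5 (145 km), Car 70→Route 4 (254 km), Car 12→Route 7 (256 km) — total 322+79+145+254+256 = 1056 km.
Column-greedy (each route in turn goes to its cheapest remaining truck) gives 1121 km, worse by 65.
Next-best assignment: Car 63→Route 6, Car 31→Route 1, Car 27→Route 5, Car 70→Route 7, Car 12→Route 4 = 1061 km.
Checked against all permutations: 1056 km is optimal.

Minimum total: 1056 km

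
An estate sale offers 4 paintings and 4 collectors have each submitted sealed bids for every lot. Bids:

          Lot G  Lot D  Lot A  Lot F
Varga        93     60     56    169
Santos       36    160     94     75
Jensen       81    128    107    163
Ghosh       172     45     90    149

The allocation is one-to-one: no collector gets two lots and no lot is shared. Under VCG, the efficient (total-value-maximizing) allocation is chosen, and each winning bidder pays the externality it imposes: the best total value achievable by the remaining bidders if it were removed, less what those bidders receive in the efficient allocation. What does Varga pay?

Varga pays $56.

Efficient allocation: Varga→Lot F ($169), Santos→Lot D ($160), Jensen→Lot A ($107), Ghosh→Lot G ($172); total welfare W = $608.
Varga receives Lot F at value $169, so the others get W − 169 = $439.
Without Varga: best allocation of the remaining 3 bidders over all 4 lots is Santos→Lot D ($160), Jensen→Lot F ($163), Ghosh→Lot G ($172), total $495.
VCG payment = (others' best without Varga) − (others' welfare with Varga) = 495 − 439 = $56.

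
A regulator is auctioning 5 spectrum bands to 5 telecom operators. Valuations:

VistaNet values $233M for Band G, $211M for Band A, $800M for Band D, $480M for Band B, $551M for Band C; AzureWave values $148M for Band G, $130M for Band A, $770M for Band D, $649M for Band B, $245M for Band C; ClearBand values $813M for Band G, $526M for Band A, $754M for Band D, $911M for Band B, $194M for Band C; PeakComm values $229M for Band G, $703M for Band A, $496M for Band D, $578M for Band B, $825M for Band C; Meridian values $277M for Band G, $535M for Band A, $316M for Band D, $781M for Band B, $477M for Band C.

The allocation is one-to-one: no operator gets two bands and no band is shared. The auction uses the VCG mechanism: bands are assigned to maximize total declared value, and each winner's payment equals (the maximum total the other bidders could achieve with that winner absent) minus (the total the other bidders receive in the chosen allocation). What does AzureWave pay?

Efficient allocation: VistaNet→Band D ($800M), AzureWave→Band B ($649M), ClearBand→Band G ($813M), PeakComm→Band C ($825M), Meridian→Band A ($535M); total welfare W = $3622M.
AzureWave receives Band B at value $649M, so the others get W − 649 = $2973M.
Without AzureWave: best allocation of the remaining 4 bidders over all 5 bands is VistaNet→Band D ($800M), ClearBand→Band G ($813M), PeakComm→Band C ($825M), Meridian→Band B ($781M), total $3219M.
VCG payment = (others' best without AzureWave) − (others' welfare with AzureWave) = 3219 − 2973 = $246M.

AzureWave pays $246M.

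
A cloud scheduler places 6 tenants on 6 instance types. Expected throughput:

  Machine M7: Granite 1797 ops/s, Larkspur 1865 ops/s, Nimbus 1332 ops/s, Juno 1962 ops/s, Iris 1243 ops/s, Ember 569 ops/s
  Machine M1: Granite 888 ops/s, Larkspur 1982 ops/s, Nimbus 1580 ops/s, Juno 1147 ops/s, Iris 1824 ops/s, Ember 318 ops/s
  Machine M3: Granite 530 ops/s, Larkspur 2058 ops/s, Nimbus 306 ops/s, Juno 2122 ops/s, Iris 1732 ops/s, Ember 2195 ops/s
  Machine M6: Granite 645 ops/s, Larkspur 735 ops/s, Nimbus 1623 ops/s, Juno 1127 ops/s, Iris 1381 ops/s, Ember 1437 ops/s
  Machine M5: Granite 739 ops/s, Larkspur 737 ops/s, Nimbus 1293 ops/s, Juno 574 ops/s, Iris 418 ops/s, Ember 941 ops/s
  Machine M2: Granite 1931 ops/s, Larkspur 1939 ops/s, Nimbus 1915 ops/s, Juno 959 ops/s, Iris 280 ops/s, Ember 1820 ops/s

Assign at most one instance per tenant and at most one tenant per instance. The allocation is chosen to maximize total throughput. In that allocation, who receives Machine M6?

Iris receives Machine M6.

Optimal: Granite→Machine M2 (1931 ops/s), Larkspur→Machine M1 (1982 ops/s), Nimbus→Machine M5 (1293 ops/s), Juno→Machine M7 (1962 ops/s), Iris→Machine M6 (1381 ops/s), Ember→Machine M3 (2195 ops/s) — total 1931+1982+1293+1962+1381+2195 = 10744 ops/s.
Column-greedy (each instance in turn goes to its best remaining tenant) gives 8781 ops/s, worse by 1963.
Iris's own top instance is Machine M1 (1824 ops/s), but forcing Iris→Machine M1 and reassigning the rest optimally gives only 10505 ops/s — worse by 239.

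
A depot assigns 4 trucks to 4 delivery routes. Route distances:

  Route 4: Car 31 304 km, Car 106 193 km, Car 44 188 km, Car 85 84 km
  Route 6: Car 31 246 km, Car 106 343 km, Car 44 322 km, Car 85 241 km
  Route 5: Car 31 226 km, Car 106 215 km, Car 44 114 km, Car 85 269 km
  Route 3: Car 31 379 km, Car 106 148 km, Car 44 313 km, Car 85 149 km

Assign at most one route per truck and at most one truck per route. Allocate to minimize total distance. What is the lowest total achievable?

This is a one-to-one assignment (minimum-cost bipartite matching).
Optimal: Car 31→Route 6 (246 km), Car 106→Route 3 (148 km), Car 44→Route 5 (114 km), Car 85→Route 4 (84 km) — total 246+148+114+84 = 592 km.
Row-greedy (each truck in turn takes its cheapest remaining route) gives 803 km, worse by 211.

Minimum total: 592 km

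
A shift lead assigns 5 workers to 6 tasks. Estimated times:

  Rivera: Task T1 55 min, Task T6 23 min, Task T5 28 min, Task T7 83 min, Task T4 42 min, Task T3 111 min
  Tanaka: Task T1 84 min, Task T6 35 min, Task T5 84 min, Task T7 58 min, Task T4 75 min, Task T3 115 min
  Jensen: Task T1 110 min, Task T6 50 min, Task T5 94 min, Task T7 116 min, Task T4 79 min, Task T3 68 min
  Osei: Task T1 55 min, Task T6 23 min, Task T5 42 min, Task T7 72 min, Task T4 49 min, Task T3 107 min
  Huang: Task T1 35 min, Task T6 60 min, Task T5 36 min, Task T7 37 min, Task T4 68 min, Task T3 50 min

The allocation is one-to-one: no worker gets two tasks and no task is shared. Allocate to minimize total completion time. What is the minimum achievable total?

Treat this as an assignment problem: match each worker to one task.
Optimal: Rivera→Task T5 (28 min), Tanaka→Task T7 (58 min), Jensen→Task T3 (68 min), Osei→Task T6 (23 min), Huang→Task T1 (35 min) — total 28+58+68+23+35 = 212 min.
Next-best assignment: Rivera→Task T5, Tanaka→Task T6, Jensen→Task T3, Osei→Task T4, Huang→Task T1 = 215 min.
Swapping Rivera↔Jensen (Rivera→Task T3 111 min, Jensen→Task T5 94 min) adds 109.

Min total: 212 min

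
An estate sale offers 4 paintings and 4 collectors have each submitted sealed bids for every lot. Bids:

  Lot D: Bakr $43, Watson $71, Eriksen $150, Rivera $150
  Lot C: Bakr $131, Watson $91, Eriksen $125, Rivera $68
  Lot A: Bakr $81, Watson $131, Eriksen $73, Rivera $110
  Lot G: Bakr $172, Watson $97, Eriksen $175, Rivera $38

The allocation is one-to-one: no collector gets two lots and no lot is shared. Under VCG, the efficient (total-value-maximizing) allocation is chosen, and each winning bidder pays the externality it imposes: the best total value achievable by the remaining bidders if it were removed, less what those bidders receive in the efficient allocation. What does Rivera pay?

Rivera pays $16.

Efficient allocation: Bakr→Lot C ($131), Watson→Lot A ($131), Eriksen→Lot G ($175), Rivera→Lot D ($150); total welfare W = $587.
Rivera receives Lot D at value $150, so the others get W − 150 = $437.
Without Rivera: best allocation of the remaining 3 bidders over all 4 lots is Bakr→Lot G ($172), Watson→Lot A ($131), Eriksen→Lot D ($150), total $453.
VCG payment = (others' best without Rivera) − (others' welfare with Rivera) = 453 − 437 = $16.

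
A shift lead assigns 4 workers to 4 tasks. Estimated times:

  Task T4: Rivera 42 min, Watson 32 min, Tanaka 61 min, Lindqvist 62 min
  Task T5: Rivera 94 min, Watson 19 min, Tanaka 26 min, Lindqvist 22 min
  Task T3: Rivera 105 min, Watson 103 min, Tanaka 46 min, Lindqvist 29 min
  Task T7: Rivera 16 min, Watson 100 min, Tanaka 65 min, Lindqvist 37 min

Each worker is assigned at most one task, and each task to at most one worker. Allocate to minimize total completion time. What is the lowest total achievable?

This is the linear assignment problem.
Optimal: Rivera→Task T7 (16 min), Watson→Task T4 (32 min), Tanaka→Task T5 (26 min), Lindqvist→Task T3 (29 min) — total 16+32+26+29 = 103 min.
Next-best assignment: Rivera→Task T7, Watson→Task T4, Tanaka→Task T3, Lindqvist→Task T5 = 116 min.
Swapping Tanaka↔Rivera (Tanaka→Task T7 65 min, Rivera→Task T5 94 min) adds 117.

Minimum total: 103 min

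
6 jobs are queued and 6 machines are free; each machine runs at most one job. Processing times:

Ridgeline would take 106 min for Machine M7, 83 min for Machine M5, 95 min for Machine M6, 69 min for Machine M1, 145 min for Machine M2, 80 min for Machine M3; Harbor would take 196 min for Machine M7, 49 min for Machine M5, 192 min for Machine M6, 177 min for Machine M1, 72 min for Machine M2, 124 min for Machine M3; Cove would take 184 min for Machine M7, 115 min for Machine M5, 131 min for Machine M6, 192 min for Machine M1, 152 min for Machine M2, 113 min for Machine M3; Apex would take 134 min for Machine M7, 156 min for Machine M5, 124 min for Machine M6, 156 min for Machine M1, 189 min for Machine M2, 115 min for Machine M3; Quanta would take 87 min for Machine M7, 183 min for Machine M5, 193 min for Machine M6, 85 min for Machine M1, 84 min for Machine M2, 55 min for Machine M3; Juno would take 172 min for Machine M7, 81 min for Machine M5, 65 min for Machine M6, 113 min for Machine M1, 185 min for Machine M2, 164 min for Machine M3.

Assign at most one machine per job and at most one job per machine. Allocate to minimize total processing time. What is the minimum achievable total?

Minimum total: 510 min

Optimal: Ridgeline→Machine M1 (69 min), Harbor→Machine M2 (72 min), Cove→Machine M5 (115 min), Apex→Machine M7 (134 min), Quanta→Machine M3 (55 min), Juno→Machine M6 (65 min) — total 69+72+115+134+55+65 = 510 min.
Column-greedy (each machine in turn goes to its cheapest remaining job) gives 537 min, worse by 27.
Swapping Ridgeline↔Cove (Ridgeline→Machine M5 83 min, Cove→Machine M1 192 min) adds 91.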